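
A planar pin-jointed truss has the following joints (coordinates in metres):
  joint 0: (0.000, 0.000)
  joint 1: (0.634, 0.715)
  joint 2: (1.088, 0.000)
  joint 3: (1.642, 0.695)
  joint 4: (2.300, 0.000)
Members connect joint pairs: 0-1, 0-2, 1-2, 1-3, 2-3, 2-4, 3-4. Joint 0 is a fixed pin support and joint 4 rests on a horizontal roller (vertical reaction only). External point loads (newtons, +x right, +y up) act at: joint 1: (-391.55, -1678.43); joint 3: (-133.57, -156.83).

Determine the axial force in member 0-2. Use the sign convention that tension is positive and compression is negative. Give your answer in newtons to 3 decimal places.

736.422

N=5 nodes, M=7 members, R=3 reactions → 2N=10, M+R=10
member 0 (0-1): L=0.9556, (cx,cy)=(0.6635,0.7482)
member 1 (0-2): L=1.0880, (cx,cy)=(1.0000,0.0000)
member 2 (1-2): L=0.8470, (cx,cy)=(0.5360,-0.8442)
member 3 (1-3): L=1.0082, (cx,cy)=(0.9998,-0.0198)
member 4 (2-3): L=0.8888, (cx,cy)=(0.6233,0.7820)
member 5 (2-4): L=1.2120, (cx,cy)=(1.0000,0.0000)
member 6 (3-4): L=0.9571, (cx,cy)=(0.6875,-0.7262)
solve A·x = −loads:
  F[0-1] = -1901.4756 N (compression)
  F[0-2] = +736.4216 N (tension)
  F[1-2] = -286.0642 N (compression)
  F[1-3] = -716.7923 N (compression)
  F[2-3] = +308.8299 N (tension)
  F[2-4] = +390.5808 N (tension)
  F[3-4] = -568.1069 N (compression)
  Rx@0 = +525.1200 N
  Ry@0 = +1422.7165 N
  Ry@4 = +412.5435 N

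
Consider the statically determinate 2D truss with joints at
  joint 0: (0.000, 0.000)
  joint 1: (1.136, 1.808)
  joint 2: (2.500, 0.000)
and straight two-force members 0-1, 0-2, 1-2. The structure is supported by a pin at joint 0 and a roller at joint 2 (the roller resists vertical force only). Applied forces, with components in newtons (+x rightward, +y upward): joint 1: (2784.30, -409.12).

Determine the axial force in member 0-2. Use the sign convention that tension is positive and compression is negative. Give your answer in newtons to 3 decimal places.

N=3 nodes, M=3 members, R=3 reactions → 2N=6, M+R=6
member 0 (0-1): L=2.1353, (cx,cy)=(0.5320,0.8467)
member 1 (0-2): L=2.5000, (cx,cy)=(1.0000,0.0000)
member 2 (1-2): L=2.2648, (cx,cy)=(0.6023,-0.7983)
solve A·x = −loads:
  F[0-1] = +2114.4681 N (tension)
  F[0-2] = +1659.3648 N (tension)
  F[1-2] = -2755.2378 N (compression)
  Rx@0 = -2784.3000 N
  Ry@0 = -1790.3899 N
  Ry@2 = +2199.5099 N

1659.365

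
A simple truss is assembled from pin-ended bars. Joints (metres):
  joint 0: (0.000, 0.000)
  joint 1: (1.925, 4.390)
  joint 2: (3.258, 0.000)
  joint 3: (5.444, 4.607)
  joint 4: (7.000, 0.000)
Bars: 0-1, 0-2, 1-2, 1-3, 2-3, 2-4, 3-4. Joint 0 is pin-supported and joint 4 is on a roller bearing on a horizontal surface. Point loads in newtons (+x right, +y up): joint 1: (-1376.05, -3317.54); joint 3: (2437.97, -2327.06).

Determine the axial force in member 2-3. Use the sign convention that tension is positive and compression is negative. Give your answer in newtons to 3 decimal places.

1206.820

N=5 nodes, M=7 members, R=3 reactions → 2N=10, M+R=10
member 0 (0-1): L=4.7935, (cx,cy)=(0.4016,0.9158)
member 1 (0-2): L=3.2580, (cx,cy)=(1.0000,0.0000)
member 2 (1-2): L=4.5879, (cx,cy)=(0.2905,-0.9569)
member 3 (1-3): L=3.5257, (cx,cy)=(0.9981,0.0615)
member 4 (2-3): L=5.0993, (cx,cy)=(0.4287,0.9035)
member 5 (2-4): L=3.7420, (cx,cy)=(1.0000,0.0000)
member 6 (3-4): L=4.8627, (cx,cy)=(0.3200,-0.9474)
solve A·x = −loads:
  F[0-1] = -2381.3977 N (compression)
  F[0-2] = +2018.2530 N (tension)
  F[1-2] = -1139.4618 N (compression)
  F[1-3] = +752.2089 N (tension)
  F[2-3] = +1206.8202 N (tension)
  F[2-4] = +1169.8418 N (tension)
  F[3-4] = -3655.8853 N (compression)
  Rx@0 = -1061.9200 N
  Ry@0 = +2180.9361 N
  Ry@4 = +3463.6639 N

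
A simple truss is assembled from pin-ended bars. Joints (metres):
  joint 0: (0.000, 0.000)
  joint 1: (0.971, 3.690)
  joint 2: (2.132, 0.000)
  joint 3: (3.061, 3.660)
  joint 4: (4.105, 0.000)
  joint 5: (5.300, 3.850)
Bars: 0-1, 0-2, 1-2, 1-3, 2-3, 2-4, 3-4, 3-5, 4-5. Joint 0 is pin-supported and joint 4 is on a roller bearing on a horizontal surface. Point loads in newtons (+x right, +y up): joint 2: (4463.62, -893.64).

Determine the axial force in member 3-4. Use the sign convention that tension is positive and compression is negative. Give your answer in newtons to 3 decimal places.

-482.639

N=6 nodes, M=9 members, R=3 reactions → 2N=12, M+R=12
member 0 (0-1): L=3.8156, (cx,cy)=(0.2545,0.9671)
member 1 (0-2): L=2.1320, (cx,cy)=(1.0000,0.0000)
member 2 (1-2): L=3.8683, (cx,cy)=(0.3001,-0.9539)
member 3 (1-3): L=2.0902, (cx,cy)=(0.9999,-0.0144)
member 4 (2-3): L=3.7761, (cx,cy)=(0.2460,0.9693)
member 5 (2-4): L=1.9730, (cx,cy)=(1.0000,0.0000)
member 6 (3-4): L=3.8060, (cx,cy)=(0.2743,-0.9616)
member 7 (3-5): L=2.2470, (cx,cy)=(0.9964,0.0846)
member 8 (4-5): L=4.0312, (cx,cy)=(0.2964,0.9551)
solve A·x = −loads:
  F[0-1] = -444.1351 N (compression)
  F[0-2] = +4576.6437 N (tension)
  F[1-2] = +454.0226 N (tension)
  F[1-3] = -249.3147 N (compression)
  F[2-3] = +475.1528 N (tension)
  F[2-4] = +132.3903 N (tension)
  F[3-4] = -482.6395 N (compression)
  F[3-5] = +0.0000 N (tension)
  F[4-5] = -0.0000 N (compression)
  Rx@0 = -4463.6200 N
  Ry@0 = +429.5132 N
  Ry@4 = +464.1268 N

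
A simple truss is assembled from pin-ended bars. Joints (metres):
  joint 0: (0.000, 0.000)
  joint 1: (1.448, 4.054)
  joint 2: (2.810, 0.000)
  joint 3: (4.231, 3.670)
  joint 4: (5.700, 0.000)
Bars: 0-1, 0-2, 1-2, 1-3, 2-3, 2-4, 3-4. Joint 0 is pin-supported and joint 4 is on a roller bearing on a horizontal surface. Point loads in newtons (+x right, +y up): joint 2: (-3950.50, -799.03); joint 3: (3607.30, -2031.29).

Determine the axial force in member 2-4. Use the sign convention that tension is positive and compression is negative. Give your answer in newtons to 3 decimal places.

N=5 nodes, M=7 members, R=3 reactions → 2N=10, M+R=10
member 0 (0-1): L=4.3048, (cx,cy)=(0.3364,0.9417)
member 1 (0-2): L=2.8100, (cx,cy)=(1.0000,0.0000)
member 2 (1-2): L=4.2767, (cx,cy)=(0.3185,-0.9479)
member 3 (1-3): L=2.8094, (cx,cy)=(0.9906,-0.1367)
member 4 (2-3): L=3.9355, (cx,cy)=(0.3611,0.9325)
member 5 (2-4): L=2.8900, (cx,cy)=(1.0000,0.0000)
member 6 (3-4): L=3.9531, (cx,cy)=(0.3716,-0.9284)
solve A·x = −loads:
  F[0-1] = +1480.2204 N (tension)
  F[0-2] = -841.0956 N (compression)
  F[1-2] = -1618.0166 N (compression)
  F[1-3] = +1022.7873 N (tension)
  F[2-3] = +2501.5613 N (tension)
  F[2-4] = +1690.8671 N (tension)
  F[3-4] = -4550.1272 N (compression)
  Rx@0 = +343.2000 N
  Ry@0 = -1393.9701 N
  Ry@4 = +4224.2901 N

1690.867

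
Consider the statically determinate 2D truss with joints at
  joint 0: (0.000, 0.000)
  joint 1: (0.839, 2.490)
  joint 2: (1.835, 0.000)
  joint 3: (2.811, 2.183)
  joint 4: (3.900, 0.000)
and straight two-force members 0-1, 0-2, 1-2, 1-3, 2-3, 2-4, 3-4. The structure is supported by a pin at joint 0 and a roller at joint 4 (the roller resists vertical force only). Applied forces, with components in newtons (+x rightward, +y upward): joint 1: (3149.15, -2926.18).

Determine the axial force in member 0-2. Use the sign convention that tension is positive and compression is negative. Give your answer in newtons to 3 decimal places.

3245.539

N=5 nodes, M=7 members, R=3 reactions → 2N=10, M+R=10
member 0 (0-1): L=2.6276, (cx,cy)=(0.3193,0.9477)
member 1 (0-2): L=1.8350, (cx,cy)=(1.0000,0.0000)
member 2 (1-2): L=2.6818, (cx,cy)=(0.3714,-0.9285)
member 3 (1-3): L=1.9958, (cx,cy)=(0.9881,-0.1538)
member 4 (2-3): L=2.3912, (cx,cy)=(0.4082,0.9129)
member 5 (2-4): L=2.0650, (cx,cy)=(1.0000,0.0000)
member 6 (3-4): L=2.4396, (cx,cy)=(0.4464,-0.8948)
solve A·x = −loads:
  F[0-1] = -301.8675 N (compression)
  F[0-2] = +3245.5390 N (tension)
  F[1-2] = -2451.9951 N (compression)
  F[1-3] = -2363.0158 N (compression)
  F[2-3] = +2493.7988 N (tension)
  F[2-4] = +1317.0340 N (tension)
  F[3-4] = -2950.3874 N (compression)
  Rx@0 = -3149.1500 N
  Ry@0 = +286.0650 N
  Ry@4 = +2640.1150 N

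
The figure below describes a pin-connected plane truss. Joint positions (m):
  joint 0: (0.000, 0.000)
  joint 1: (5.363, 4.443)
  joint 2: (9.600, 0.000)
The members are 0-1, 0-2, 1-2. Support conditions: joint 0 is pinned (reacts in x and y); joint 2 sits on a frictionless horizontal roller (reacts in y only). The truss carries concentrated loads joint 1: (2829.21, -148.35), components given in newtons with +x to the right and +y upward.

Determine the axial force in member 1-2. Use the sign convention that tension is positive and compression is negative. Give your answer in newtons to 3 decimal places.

-1923.861

N=3 nodes, M=3 members, R=3 reactions → 2N=6, M+R=6
member 0 (0-1): L=6.9643, (cx,cy)=(0.7701,0.6380)
member 1 (0-2): L=9.6000, (cx,cy)=(1.0000,0.0000)
member 2 (1-2): L=6.1394, (cx,cy)=(0.6901,-0.7237)
solve A·x = −loads:
  F[0-1] = +1949.8250 N (tension)
  F[0-2] = +1327.7162 N (tension)
  F[1-2] = -1923.8615 N (compression)
  Rx@0 = -2829.2100 N
  Ry@0 = -1243.9189 N
  Ry@2 = +1392.2689 N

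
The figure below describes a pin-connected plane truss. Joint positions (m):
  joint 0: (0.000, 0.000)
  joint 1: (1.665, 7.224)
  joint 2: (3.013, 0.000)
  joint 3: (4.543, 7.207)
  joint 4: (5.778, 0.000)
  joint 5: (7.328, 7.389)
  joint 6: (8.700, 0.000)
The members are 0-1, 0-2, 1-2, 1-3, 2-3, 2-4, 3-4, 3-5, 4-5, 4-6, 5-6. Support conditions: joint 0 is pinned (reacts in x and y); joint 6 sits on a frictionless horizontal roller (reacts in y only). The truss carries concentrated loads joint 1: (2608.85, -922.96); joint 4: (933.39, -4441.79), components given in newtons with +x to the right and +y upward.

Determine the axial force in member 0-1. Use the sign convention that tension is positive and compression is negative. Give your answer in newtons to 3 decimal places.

-73.793

N=7 nodes, M=11 members, R=3 reactions → 2N=14, M+R=14
member 0 (0-1): L=7.4134, (cx,cy)=(0.2246,0.9745)
member 1 (0-2): L=3.0130, (cx,cy)=(1.0000,0.0000)
member 2 (1-2): L=7.3487, (cx,cy)=(0.1834,-0.9830)
member 3 (1-3): L=2.8781, (cx,cy)=(1.0000,-0.0059)
member 4 (2-3): L=7.3676, (cx,cy)=(0.2077,0.9782)
member 5 (2-4): L=2.7650, (cx,cy)=(1.0000,0.0000)
member 6 (3-4): L=7.3120, (cx,cy)=(0.1689,-0.9856)
member 7 (3-5): L=2.7909, (cx,cy)=(0.9979,0.0652)
member 8 (4-5): L=7.5498, (cx,cy)=(0.2053,0.9787)
member 9 (4-6): L=2.9220, (cx,cy)=(1.0000,0.0000)
member 10 (5-6): L=7.5153, (cx,cy)=(0.1826,-0.9832)
solve A·x = −loads:
  F[0-1] = -73.7935 N (compression)
  F[0-2] = +3558.8135 N (tension)
  F[1-2] = -850.9038 N (compression)
  F[1-3] = -2469.3819 N (compression)
  F[2-3] = +855.1071 N (tension)
  F[2-4] = +3225.1525 N (tension)
  F[3-4] = -1004.1616 N (compression)
  F[3-5] = -2126.6870 N (compression)
  F[4-5] = +5549.7430 N (tension)
  F[4-6] = +982.7824 N (tension)
  F[5-6] = -5383.3108 N (compression)
  Rx@0 = -3542.2400 N
  Ry@0 = +71.9082 N
  Ry@6 = +5292.8418 N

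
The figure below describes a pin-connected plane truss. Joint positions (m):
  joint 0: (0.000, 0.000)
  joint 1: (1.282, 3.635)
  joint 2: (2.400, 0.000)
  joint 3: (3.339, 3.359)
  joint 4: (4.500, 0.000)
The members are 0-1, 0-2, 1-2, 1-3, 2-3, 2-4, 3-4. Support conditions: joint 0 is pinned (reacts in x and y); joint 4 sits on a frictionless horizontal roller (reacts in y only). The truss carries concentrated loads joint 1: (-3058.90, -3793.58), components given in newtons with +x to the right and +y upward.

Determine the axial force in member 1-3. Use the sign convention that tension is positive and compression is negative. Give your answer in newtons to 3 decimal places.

845.197

N=5 nodes, M=7 members, R=3 reactions → 2N=10, M+R=10
member 0 (0-1): L=3.8544, (cx,cy)=(0.3326,0.9431)
member 1 (0-2): L=2.4000, (cx,cy)=(1.0000,0.0000)
member 2 (1-2): L=3.8030, (cx,cy)=(0.2940,-0.9558)
member 3 (1-3): L=2.0754, (cx,cy)=(0.9911,-0.1330)
member 4 (2-3): L=3.4878, (cx,cy)=(0.2692,0.9631)
member 5 (2-4): L=2.1000, (cx,cy)=(1.0000,0.0000)
member 6 (3-4): L=3.5540, (cx,cy)=(0.3267,-0.9451)
solve A·x = −loads:
  F[0-1] = -5496.6858 N (compression)
  F[0-2] = -1230.6859 N (compression)
  F[1-2] = +1336.8354 N (tension)
  F[1-3] = +845.1967 N (tension)
  F[2-3] = -1326.7524 N (compression)
  F[2-4] = -480.4938 N (compression)
  F[3-4] = +1470.8591 N (tension)
  Rx@0 = +3058.9000 N
  Ry@0 = +5183.7427 N
  Ry@4 = -1390.1627 N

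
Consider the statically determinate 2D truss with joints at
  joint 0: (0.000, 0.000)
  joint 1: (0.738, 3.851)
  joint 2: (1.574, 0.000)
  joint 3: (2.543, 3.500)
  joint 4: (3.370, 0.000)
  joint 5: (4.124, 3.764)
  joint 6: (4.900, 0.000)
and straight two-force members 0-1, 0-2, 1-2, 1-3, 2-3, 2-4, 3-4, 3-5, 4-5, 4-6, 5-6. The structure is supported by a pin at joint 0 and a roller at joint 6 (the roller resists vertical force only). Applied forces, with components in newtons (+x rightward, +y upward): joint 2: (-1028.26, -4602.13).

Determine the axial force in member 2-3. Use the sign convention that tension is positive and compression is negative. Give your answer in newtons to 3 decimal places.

N=7 nodes, M=11 members, R=3 reactions → 2N=14, M+R=14
member 0 (0-1): L=3.9211, (cx,cy)=(0.1882,0.9821)
member 1 (0-2): L=1.5740, (cx,cy)=(1.0000,0.0000)
member 2 (1-2): L=3.9407, (cx,cy)=(0.2121,-0.9772)
member 3 (1-3): L=1.8388, (cx,cy)=(0.9816,-0.1909)
member 4 (2-3): L=3.6317, (cx,cy)=(0.2668,0.9637)
member 5 (2-4): L=1.7960, (cx,cy)=(1.0000,0.0000)
member 6 (3-4): L=3.5964, (cx,cy)=(0.2300,-0.9732)
member 7 (3-5): L=1.6029, (cx,cy)=(0.9863,0.1647)
member 8 (4-5): L=3.8388, (cx,cy)=(0.1964,0.9805)
member 9 (4-6): L=1.5300, (cx,cy)=(1.0000,0.0000)
member 10 (5-6): L=3.8432, (cx,cy)=(0.2019,-0.9794)
solve A·x = −loads:
  F[0-1] = -3180.6575 N (compression)
  F[0-2] = -429.6170 N (compression)
  F[1-2] = +3461.8365 N (tension)
  F[1-3] = -1358.0255 N (compression)
  F[2-3] = +1264.9503 N (tension)
  F[2-4] = +995.5408 N (tension)
  F[3-4] = -1625.6972 N (compression)
  F[3-5] = -630.3138 N (compression)
  F[4-5] = +1613.5625 N (tension)
  F[4-6] = +304.7752 N (tension)
  F[5-6] = -1509.4067 N (compression)
  Rx@0 = +1028.2600 N
  Ry@0 = +3123.8131 N
  Ry@6 = +1478.3169 N

1264.950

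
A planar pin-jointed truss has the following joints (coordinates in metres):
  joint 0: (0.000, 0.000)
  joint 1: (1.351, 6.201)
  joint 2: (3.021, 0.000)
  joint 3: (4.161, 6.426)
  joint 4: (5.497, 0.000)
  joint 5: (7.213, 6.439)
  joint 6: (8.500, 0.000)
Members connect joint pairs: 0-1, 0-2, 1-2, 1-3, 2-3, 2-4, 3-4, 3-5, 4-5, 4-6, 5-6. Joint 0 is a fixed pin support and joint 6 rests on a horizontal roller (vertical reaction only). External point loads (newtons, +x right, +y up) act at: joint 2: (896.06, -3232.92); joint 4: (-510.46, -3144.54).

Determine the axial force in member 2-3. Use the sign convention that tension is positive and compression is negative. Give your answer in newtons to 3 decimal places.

162.567

N=7 nodes, M=11 members, R=3 reactions → 2N=14, M+R=14
member 0 (0-1): L=6.3465, (cx,cy)=(0.2129,0.9771)
member 1 (0-2): L=3.0210, (cx,cy)=(1.0000,0.0000)
member 2 (1-2): L=6.4219, (cx,cy)=(0.2600,-0.9656)
member 3 (1-3): L=2.8190, (cx,cy)=(0.9968,0.0798)
member 4 (2-3): L=6.5263, (cx,cy)=(0.1747,0.9846)
member 5 (2-4): L=2.4760, (cx,cy)=(1.0000,0.0000)
member 6 (3-4): L=6.5634, (cx,cy)=(0.2036,-0.9791)
member 7 (3-5): L=3.0520, (cx,cy)=(1.0000,0.0043)
member 8 (4-5): L=6.6637, (cx,cy)=(0.2575,0.9663)
member 9 (4-6): L=3.0030, (cx,cy)=(1.0000,0.0000)
member 10 (5-6): L=6.5664, (cx,cy)=(0.1960,-0.9806)
solve A·x = −loads:
  F[0-1] = -3269.7948 N (compression)
  F[0-2] = +1081.6558 N (tension)
  F[1-2] = +3182.3369 N (tension)
  F[1-3] = -1528.4864 N (compression)
  F[2-3] = +162.5669 N (tension)
  F[2-4] = +984.7533 N (tension)
  F[3-4] = -45.3493 N (compression)
  F[3-5] = -1485.9958 N (compression)
  F[4-5] = +3300.2412 N (tension)
  F[4-6] = +636.1266 N (tension)
  F[5-6] = -3245.5609 N (compression)
  Rx@0 = -385.6000 N
  Ry@0 = +3194.8497 N
  Ry@6 = +3182.6103 N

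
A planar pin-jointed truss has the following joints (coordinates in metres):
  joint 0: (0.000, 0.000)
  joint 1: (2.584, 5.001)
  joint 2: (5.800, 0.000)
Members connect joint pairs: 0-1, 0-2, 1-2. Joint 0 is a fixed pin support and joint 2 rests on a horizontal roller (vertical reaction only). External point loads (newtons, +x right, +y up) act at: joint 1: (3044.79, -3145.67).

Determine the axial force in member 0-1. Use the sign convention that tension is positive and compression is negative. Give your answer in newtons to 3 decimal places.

991.793

N=3 nodes, M=3 members, R=3 reactions → 2N=6, M+R=6
member 0 (0-1): L=5.6291, (cx,cy)=(0.4590,0.8884)
member 1 (0-2): L=5.8000, (cx,cy)=(1.0000,0.0000)
member 2 (1-2): L=5.9458, (cx,cy)=(0.5409,-0.8411)
solve A·x = −loads:
  F[0-1] = +991.7934 N (tension)
  F[0-2] = +2589.5161 N (tension)
  F[1-2] = -4787.5531 N (compression)
  Rx@0 = -3044.7900 N
  Ry@0 = -881.1242 N
  Ry@2 = +4026.7942 N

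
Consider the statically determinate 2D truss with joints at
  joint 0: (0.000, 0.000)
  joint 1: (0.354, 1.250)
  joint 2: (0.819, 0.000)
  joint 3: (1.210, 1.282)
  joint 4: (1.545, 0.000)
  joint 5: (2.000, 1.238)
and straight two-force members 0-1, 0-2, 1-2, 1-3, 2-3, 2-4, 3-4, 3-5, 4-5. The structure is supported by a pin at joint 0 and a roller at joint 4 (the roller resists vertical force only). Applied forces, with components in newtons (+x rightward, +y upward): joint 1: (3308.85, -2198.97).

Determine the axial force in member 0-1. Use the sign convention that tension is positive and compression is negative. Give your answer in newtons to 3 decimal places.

1020.552

N=6 nodes, M=9 members, R=3 reactions → 2N=12, M+R=12
member 0 (0-1): L=1.2992, (cx,cy)=(0.2725,0.9622)
member 1 (0-2): L=0.8190, (cx,cy)=(1.0000,0.0000)
member 2 (1-2): L=1.3337, (cx,cy)=(0.3487,-0.9373)
member 3 (1-3): L=0.8566, (cx,cy)=(0.9993,0.0374)
member 4 (2-3): L=1.3403, (cx,cy)=(0.2917,0.9565)
member 5 (2-4): L=0.7260, (cx,cy)=(1.0000,0.0000)
member 6 (3-4): L=1.3250, (cx,cy)=(0.2528,-0.9675)
member 7 (3-5): L=0.7912, (cx,cy)=(0.9985,-0.0556)
member 8 (4-5): L=1.3190, (cx,cy)=(0.3450,0.9386)
solve A·x = −loads:
  F[0-1] = +1020.5521 N (tension)
  F[0-2] = +3030.7661 N (tension)
  F[1-2] = -3466.5464 N (compression)
  F[1-3] = -1823.4027 N (compression)
  F[2-3] = +3396.7746 N (tension)
  F[2-4] = +831.2037 N (tension)
  F[3-4] = -3287.7127 N (compression)
  F[3-5] = -0.0000 N (compression)
  F[4-5] = +0.0000 N (tension)
  Rx@0 = -3308.8500 N
  Ry@0 = -981.9348 N
  Ry@4 = +3180.9048 N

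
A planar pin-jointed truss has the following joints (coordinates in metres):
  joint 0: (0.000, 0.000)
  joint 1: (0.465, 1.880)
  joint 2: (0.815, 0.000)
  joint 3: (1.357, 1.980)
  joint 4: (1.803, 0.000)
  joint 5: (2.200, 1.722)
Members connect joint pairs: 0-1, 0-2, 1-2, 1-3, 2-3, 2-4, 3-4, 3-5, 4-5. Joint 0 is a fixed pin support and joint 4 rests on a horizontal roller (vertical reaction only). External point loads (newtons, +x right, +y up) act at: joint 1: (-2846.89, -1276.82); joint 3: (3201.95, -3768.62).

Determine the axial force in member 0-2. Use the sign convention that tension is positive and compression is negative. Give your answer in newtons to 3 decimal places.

N=6 nodes, M=9 members, R=3 reactions → 2N=12, M+R=12
member 0 (0-1): L=1.9367, (cx,cy)=(0.2401,0.9707)
member 1 (0-2): L=0.8150, (cx,cy)=(1.0000,0.0000)
member 2 (1-2): L=1.9123, (cx,cy)=(0.1830,-0.9831)
member 3 (1-3): L=0.8976, (cx,cy)=(0.9938,0.1114)
member 4 (2-3): L=2.0528, (cx,cy)=(0.2640,0.9645)
member 5 (2-4): L=0.9880, (cx,cy)=(1.0000,0.0000)
member 6 (3-4): L=2.0296, (cx,cy)=(0.2197,-0.9756)
member 7 (3-5): L=0.8816, (cx,cy)=(0.9562,-0.2927)
member 8 (4-5): L=1.7672, (cx,cy)=(0.2247,0.9744)
solve A·x = −loads:
  F[0-1] = -1372.0741 N (compression)
  F[0-2] = +684.5018 N (tension)
  F[1-2] = +336.1228 N (tension)
  F[1-3] = +2471.3142 N (tension)
  F[2-3] = -342.6019 N (compression)
  F[2-4] = +836.4760 N (tension)
  F[3-4] = -3806.5468 N (compression)
  F[3-5] = -0.0000 N (tension)
  F[4-5] = +0.0000 N (tension)
  Rx@0 = -355.0600 N
  Ry@0 = +1331.9367 N
  Ry@4 = +3713.5033 N

684.502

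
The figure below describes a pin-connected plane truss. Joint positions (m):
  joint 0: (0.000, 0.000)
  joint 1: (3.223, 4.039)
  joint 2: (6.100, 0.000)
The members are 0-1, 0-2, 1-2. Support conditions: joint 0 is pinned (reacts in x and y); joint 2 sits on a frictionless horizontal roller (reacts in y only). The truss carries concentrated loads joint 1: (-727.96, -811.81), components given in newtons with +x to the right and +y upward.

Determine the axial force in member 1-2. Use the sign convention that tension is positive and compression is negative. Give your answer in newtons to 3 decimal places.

N=3 nodes, M=3 members, R=3 reactions → 2N=6, M+R=6
member 0 (0-1): L=5.1673, (cx,cy)=(0.6237,0.7816)
member 1 (0-2): L=6.1000, (cx,cy)=(1.0000,0.0000)
member 2 (1-2): L=4.9589, (cx,cy)=(0.5802,-0.8145)
solve A·x = −loads:
  F[0-1] = -1106.4991 N (compression)
  F[0-2] = -37.8067 N (compression)
  F[1-2] = +65.1649 N (tension)
  Rx@0 = +727.9600 N
  Ry@0 = +864.8865 N
  Ry@2 = -53.0765 N

65.165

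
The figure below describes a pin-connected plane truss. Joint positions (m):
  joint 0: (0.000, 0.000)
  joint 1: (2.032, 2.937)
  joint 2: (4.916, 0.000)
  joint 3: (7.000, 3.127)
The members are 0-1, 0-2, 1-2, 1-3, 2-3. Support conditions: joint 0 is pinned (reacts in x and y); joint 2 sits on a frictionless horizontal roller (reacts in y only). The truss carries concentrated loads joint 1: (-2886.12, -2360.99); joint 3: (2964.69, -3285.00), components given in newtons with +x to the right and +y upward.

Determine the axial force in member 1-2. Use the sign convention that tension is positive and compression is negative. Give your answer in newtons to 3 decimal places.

-3262.354

N=4 nodes, M=5 members, R=3 reactions → 2N=8, M+R=8
member 0 (0-1): L=3.5714, (cx,cy)=(0.5690,0.8224)
member 1 (0-2): L=4.9160, (cx,cy)=(1.0000,0.0000)
member 2 (1-2): L=4.1162, (cx,cy)=(0.7006,-0.7135)
member 3 (1-3): L=4.9716, (cx,cy)=(0.9993,0.0382)
member 4 (2-3): L=3.7578, (cx,cy)=(0.5546,0.8321)
solve A·x = −loads:
  F[0-1] = +205.5280 N (tension)
  F[0-2] = -38.3677 N (compression)
  F[1-2] = -3262.3544 N (compression)
  F[1-3] = +5292.6587 N (tension)
  F[2-3] = -4190.7629 N (compression)
  Rx@0 = -78.5700 N
  Ry@0 = -169.0187 N
  Ry@2 = +5815.0087 N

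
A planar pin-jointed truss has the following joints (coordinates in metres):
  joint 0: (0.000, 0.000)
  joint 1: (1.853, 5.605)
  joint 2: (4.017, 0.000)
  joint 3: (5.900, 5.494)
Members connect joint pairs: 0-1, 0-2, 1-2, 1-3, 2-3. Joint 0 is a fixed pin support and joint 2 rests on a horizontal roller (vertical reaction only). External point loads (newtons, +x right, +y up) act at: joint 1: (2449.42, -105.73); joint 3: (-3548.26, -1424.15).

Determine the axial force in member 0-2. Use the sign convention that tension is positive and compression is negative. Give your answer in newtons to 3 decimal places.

-826.242

N=4 nodes, M=5 members, R=3 reactions → 2N=8, M+R=8
member 0 (0-1): L=5.9034, (cx,cy)=(0.3139,0.9495)
member 1 (0-2): L=4.0170, (cx,cy)=(1.0000,0.0000)
member 2 (1-2): L=6.0082, (cx,cy)=(0.3602,-0.9329)
member 3 (1-3): L=4.0485, (cx,cy)=(0.9996,-0.0274)
member 4 (2-3): L=5.8077, (cx,cy)=(0.3242,0.9460)
solve A·x = −loads:
  F[0-1] = -868.4543 N (compression)
  F[0-2] = -826.2416 N (compression)
  F[1-2] = +859.6803 N (tension)
  F[1-3] = -3032.7914 N (compression)
  F[2-3] = -1593.3743 N (compression)
  Rx@0 = +1098.8400 N
  Ry@0 = +824.5623 N
  Ry@2 = +705.3177 N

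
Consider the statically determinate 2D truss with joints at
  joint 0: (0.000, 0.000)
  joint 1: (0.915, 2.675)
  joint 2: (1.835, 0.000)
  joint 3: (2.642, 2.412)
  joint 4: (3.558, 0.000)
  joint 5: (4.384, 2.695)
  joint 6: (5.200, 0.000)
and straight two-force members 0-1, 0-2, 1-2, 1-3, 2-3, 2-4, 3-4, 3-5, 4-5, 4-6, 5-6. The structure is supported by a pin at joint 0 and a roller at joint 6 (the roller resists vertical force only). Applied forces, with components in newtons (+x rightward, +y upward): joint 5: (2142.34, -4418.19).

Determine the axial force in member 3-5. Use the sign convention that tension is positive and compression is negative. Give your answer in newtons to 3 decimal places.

586.967

N=7 nodes, M=11 members, R=3 reactions → 2N=14, M+R=14
member 0 (0-1): L=2.8272, (cx,cy)=(0.3236,0.9462)
member 1 (0-2): L=1.8350, (cx,cy)=(1.0000,0.0000)
member 2 (1-2): L=2.8288, (cx,cy)=(0.3252,-0.9456)
member 3 (1-3): L=1.7469, (cx,cy)=(0.9886,-0.1506)
member 4 (2-3): L=2.5434, (cx,cy)=(0.3173,0.9483)
member 5 (2-4): L=1.7230, (cx,cy)=(1.0000,0.0000)
member 6 (3-4): L=2.5801, (cx,cy)=(0.3550,-0.9349)
member 7 (3-5): L=1.7648, (cx,cy)=(0.9871,0.1604)
member 8 (4-5): L=2.8187, (cx,cy)=(0.2930,0.9561)
member 9 (4-6): L=1.6420, (cx,cy)=(1.0000,0.0000)
member 10 (5-6): L=2.8158, (cx,cy)=(0.2898,-0.9571)
solve A·x = −loads:
  F[0-1] = +440.7129 N (tension)
  F[0-2] = +1999.7050 N (tension)
  F[1-2] = -489.5778 N (compression)
  F[1-3] = +305.3396 N (tension)
  F[2-3] = +488.1875 N (tension)
  F[2-4] = +1685.5841 N (tension)
  F[3-4] = -345.3688 N (compression)
  F[3-5] = +586.9673 N (tension)
  F[4-5] = +337.6946 N (tension)
  F[4-6] = +1464.0109 N (tension)
  F[5-6] = -5051.9622 N (compression)
  Rx@0 = -2142.3400 N
  Ry@0 = -416.9929 N
  Ry@6 = +4835.1829 N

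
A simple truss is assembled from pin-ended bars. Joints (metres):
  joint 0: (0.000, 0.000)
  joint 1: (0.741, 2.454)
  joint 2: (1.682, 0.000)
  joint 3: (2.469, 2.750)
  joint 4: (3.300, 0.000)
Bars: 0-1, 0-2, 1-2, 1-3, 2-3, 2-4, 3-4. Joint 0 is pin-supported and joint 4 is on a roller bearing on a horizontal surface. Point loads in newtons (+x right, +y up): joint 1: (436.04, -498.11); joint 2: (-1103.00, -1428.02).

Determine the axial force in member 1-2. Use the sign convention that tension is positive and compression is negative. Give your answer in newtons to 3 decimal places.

N=5 nodes, M=7 members, R=3 reactions → 2N=10, M+R=10
member 0 (0-1): L=2.5634, (cx,cy)=(0.2891,0.9573)
member 1 (0-2): L=1.6820, (cx,cy)=(1.0000,0.0000)
member 2 (1-2): L=2.6282, (cx,cy)=(0.3580,-0.9337)
member 3 (1-3): L=1.7532, (cx,cy)=(0.9856,0.1688)
member 4 (2-3): L=2.8604, (cx,cy)=(0.2751,0.9614)
member 5 (2-4): L=1.6180, (cx,cy)=(1.0000,0.0000)
member 6 (3-4): L=2.8728, (cx,cy)=(0.2893,-0.9572)
solve A·x = −loads:
  F[0-1] = -796.1575 N (compression)
  F[0-2] = -436.8185 N (compression)
  F[1-2] = +150.6923 N (tension)
  F[1-3] = -730.6236 N (compression)
  F[2-3] = +1338.9958 N (tension)
  F[2-4] = +351.7279 N (tension)
  F[3-4] = -1215.9431 N (compression)
  Rx@0 = +666.9600 N
  Ry@0 = +762.1690 N
  Ry@4 = +1163.9610 N

150.692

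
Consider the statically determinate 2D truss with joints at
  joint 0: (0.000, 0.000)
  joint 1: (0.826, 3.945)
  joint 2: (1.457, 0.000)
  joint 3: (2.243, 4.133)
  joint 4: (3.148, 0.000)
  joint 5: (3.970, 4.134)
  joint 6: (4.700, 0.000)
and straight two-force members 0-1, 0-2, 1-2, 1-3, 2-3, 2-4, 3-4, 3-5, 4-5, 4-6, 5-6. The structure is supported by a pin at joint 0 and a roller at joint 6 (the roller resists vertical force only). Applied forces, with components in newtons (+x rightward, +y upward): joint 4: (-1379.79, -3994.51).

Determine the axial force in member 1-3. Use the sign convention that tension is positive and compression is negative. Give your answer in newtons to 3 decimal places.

-481.215

N=7 nodes, M=11 members, R=3 reactions → 2N=14, M+R=14
member 0 (0-1): L=4.0305, (cx,cy)=(0.2049,0.9788)
member 1 (0-2): L=1.4570, (cx,cy)=(1.0000,0.0000)
member 2 (1-2): L=3.9951, (cx,cy)=(0.1579,-0.9874)
member 3 (1-3): L=1.4294, (cx,cy)=(0.9913,0.1315)
member 4 (2-3): L=4.2071, (cx,cy)=(0.1868,0.9824)
member 5 (2-4): L=1.6910, (cx,cy)=(1.0000,0.0000)
member 6 (3-4): L=4.2309, (cx,cy)=(0.2139,-0.9769)
member 7 (3-5): L=1.7270, (cx,cy)=(1.0000,0.0006)
member 8 (4-5): L=4.2149, (cx,cy)=(0.1950,0.9808)
member 9 (4-6): L=1.5520, (cx,cy)=(1.0000,0.0000)
member 10 (5-6): L=4.1980, (cx,cy)=(0.1739,-0.9848)
solve A·x = −loads:
  F[0-1] = -1347.6411 N (compression)
  F[0-2] = -1103.6112 N (compression)
  F[1-2] = +1271.7097 N (tension)
  F[1-3] = -481.2150 N (compression)
  F[2-3] = -1278.2545 N (compression)
  F[2-4] = -663.9413 N (compression)
  F[3-4] = +1349.6948 N (tension)
  F[3-5] = -1004.5503 N (compression)
  F[4-5] = +2728.4421 N (tension)
  F[4-6] = +472.4466 N (tension)
  F[5-6] = -2716.8650 N (compression)
  Rx@0 = +1379.7900 N
  Ry@0 = +1319.0382 N
  Ry@6 = +2675.4718 N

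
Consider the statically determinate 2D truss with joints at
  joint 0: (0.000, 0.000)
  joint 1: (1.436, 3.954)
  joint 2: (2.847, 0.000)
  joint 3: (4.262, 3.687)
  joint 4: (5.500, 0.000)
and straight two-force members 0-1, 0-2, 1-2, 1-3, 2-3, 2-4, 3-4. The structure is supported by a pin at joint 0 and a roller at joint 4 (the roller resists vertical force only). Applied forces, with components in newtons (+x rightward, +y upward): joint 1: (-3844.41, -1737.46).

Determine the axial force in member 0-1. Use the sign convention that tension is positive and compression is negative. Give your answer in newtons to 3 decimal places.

-4306.275

N=5 nodes, M=7 members, R=3 reactions → 2N=10, M+R=10
member 0 (0-1): L=4.2067, (cx,cy)=(0.3414,0.9399)
member 1 (0-2): L=2.8470, (cx,cy)=(1.0000,0.0000)
member 2 (1-2): L=4.1982, (cx,cy)=(0.3361,-0.9418)
member 3 (1-3): L=2.8386, (cx,cy)=(0.9956,-0.0941)
member 4 (2-3): L=3.9492, (cx,cy)=(0.3583,0.9336)
member 5 (2-4): L=2.6530, (cx,cy)=(1.0000,0.0000)
member 6 (3-4): L=3.8893, (cx,cy)=(0.3183,-0.9480)
solve A·x = −loads:
  F[0-1] = -4306.2749 N (compression)
  F[0-2] = -2374.4144 N (compression)
  F[1-2] = +2291.9150 N (tension)
  F[1-3] = +1611.2569 N (tension)
  F[2-3] = -2312.0985 N (compression)
  F[2-4] = -775.6879 N (compression)
  F[3-4] = +2436.8971 N (tension)
  Rx@0 = +3844.4100 N
  Ry@0 = +4047.6063 N
  Ry@4 = -2310.1463 N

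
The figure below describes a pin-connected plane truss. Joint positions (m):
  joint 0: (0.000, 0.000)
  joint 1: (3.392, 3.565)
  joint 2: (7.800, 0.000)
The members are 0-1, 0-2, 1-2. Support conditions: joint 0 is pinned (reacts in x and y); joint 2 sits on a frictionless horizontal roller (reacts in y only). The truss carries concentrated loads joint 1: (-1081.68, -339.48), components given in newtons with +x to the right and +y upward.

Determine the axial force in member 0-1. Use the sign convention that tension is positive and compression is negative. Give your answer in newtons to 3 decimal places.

-947.225

N=3 nodes, M=3 members, R=3 reactions → 2N=6, M+R=6
member 0 (0-1): L=4.9209, (cx,cy)=(0.6893,0.7245)
member 1 (0-2): L=7.8000, (cx,cy)=(1.0000,0.0000)
member 2 (1-2): L=5.6692, (cx,cy)=(0.7775,-0.6288)
solve A·x = −loads:
  F[0-1] = -947.2253 N (compression)
  F[0-2] = -428.7481 N (compression)
  F[1-2] = +551.4187 N (tension)
  Rx@0 = +1081.6800 N
  Ry@0 = +686.2330 N
  Ry@2 = -346.7530 N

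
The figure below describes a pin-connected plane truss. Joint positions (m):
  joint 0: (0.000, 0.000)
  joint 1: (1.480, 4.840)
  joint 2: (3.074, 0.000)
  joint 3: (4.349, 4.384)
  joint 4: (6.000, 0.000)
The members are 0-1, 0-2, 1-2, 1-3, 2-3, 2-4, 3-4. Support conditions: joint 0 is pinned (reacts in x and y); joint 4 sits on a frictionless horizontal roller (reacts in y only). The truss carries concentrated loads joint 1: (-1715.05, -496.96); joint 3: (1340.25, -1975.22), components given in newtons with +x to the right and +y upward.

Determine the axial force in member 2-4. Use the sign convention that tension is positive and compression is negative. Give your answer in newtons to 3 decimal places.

N=5 nodes, M=7 members, R=3 reactions → 2N=10, M+R=10
member 0 (0-1): L=5.0612, (cx,cy)=(0.2924,0.9563)
member 1 (0-2): L=3.0740, (cx,cy)=(1.0000,0.0000)
member 2 (1-2): L=5.0957, (cx,cy)=(0.3128,-0.9498)
member 3 (1-3): L=2.9050, (cx,cy)=(0.9876,-0.1570)
member 4 (2-3): L=4.5656, (cx,cy)=(0.2793,0.9602)
member 5 (2-4): L=2.9260, (cx,cy)=(1.0000,0.0000)
member 6 (3-4): L=4.6846, (cx,cy)=(0.3524,-0.9358)
solve A·x = −loads:
  F[0-1] = -1382.5185 N (compression)
  F[0-2] = +29.4751 N (tension)
  F[1-2] = +685.2526 N (tension)
  F[1-3] = +1110.1828 N (tension)
  F[2-3] = -677.8305 N (compression)
  F[2-4] = +433.1205 N (tension)
  F[3-4] = -1228.9438 N (compression)
  Rx@0 = +374.8000 N
  Ry@0 = +1322.0889 N
  Ry@4 = +1150.0911 N

433.121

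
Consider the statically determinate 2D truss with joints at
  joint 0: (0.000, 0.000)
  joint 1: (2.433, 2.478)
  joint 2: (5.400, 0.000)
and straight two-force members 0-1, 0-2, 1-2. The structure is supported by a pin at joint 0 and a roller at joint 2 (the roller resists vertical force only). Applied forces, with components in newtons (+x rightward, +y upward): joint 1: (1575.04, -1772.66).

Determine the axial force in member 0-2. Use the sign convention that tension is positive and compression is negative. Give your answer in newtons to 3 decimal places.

1821.688

N=3 nodes, M=3 members, R=3 reactions → 2N=6, M+R=6
member 0 (0-1): L=3.4727, (cx,cy)=(0.7006,0.7136)
member 1 (0-2): L=5.4000, (cx,cy)=(1.0000,0.0000)
member 2 (1-2): L=3.8657, (cx,cy)=(0.7675,-0.6410)
solve A·x = −loads:
  F[0-1] = -352.0534 N (compression)
  F[0-2] = +1821.6879 N (tension)
  F[1-2] = -2373.4695 N (compression)
  Rx@0 = -1575.0400 N
  Ry@0 = +251.2098 N
  Ry@2 = +1521.4502 N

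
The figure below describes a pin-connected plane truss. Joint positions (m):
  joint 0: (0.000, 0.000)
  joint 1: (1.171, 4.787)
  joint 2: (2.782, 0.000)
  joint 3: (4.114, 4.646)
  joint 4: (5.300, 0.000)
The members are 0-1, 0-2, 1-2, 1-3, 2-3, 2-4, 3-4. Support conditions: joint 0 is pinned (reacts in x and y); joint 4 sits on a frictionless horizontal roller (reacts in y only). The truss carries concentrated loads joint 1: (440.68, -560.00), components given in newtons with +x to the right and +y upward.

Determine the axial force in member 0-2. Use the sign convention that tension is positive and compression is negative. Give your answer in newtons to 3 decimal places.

N=5 nodes, M=7 members, R=3 reactions → 2N=10, M+R=10
member 0 (0-1): L=4.9281, (cx,cy)=(0.2376,0.9714)
member 1 (0-2): L=2.7820, (cx,cy)=(1.0000,0.0000)
member 2 (1-2): L=5.0508, (cx,cy)=(0.3190,-0.9478)
member 3 (1-3): L=2.9464, (cx,cy)=(0.9989,-0.0479)
member 4 (2-3): L=4.8332, (cx,cy)=(0.2756,0.9613)
member 5 (2-4): L=2.5180, (cx,cy)=(1.0000,0.0000)
member 6 (3-4): L=4.7950, (cx,cy)=(0.2473,-0.9689)
solve A·x = −loads:
  F[0-1] = -39.3739 N (compression)
  F[0-2] = +450.0358 N (tension)
  F[1-2] = -536.4068 N (compression)
  F[1-3] = -279.2642 N (compression)
  F[2-3] = +528.8707 N (tension)
  F[2-4] = +133.1898 N (tension)
  F[3-4] = -538.4854 N (compression)
  Rx@0 = -440.6800 N
  Ry@0 = +38.2462 N
  Ry@4 = +521.7538 N

450.036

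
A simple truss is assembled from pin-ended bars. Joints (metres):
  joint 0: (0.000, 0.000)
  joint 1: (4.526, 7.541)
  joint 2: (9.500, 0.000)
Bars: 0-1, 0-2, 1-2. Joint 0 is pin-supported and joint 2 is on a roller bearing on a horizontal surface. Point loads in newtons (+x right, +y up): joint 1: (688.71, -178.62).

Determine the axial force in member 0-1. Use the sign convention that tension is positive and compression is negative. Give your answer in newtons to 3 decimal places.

528.525

N=3 nodes, M=3 members, R=3 reactions → 2N=6, M+R=6
member 0 (0-1): L=8.7950, (cx,cy)=(0.5146,0.8574)
member 1 (0-2): L=9.5000, (cx,cy)=(1.0000,0.0000)
member 2 (1-2): L=9.0337, (cx,cy)=(0.5506,-0.8348)
solve A·x = −loads:
  F[0-1] = +528.5247 N (tension)
  F[0-2] = +416.7244 N (tension)
  F[1-2] = -756.8465 N (compression)
  Rx@0 = -688.7100 N
  Ry@0 = -453.1691 N
  Ry@2 = +631.7891 N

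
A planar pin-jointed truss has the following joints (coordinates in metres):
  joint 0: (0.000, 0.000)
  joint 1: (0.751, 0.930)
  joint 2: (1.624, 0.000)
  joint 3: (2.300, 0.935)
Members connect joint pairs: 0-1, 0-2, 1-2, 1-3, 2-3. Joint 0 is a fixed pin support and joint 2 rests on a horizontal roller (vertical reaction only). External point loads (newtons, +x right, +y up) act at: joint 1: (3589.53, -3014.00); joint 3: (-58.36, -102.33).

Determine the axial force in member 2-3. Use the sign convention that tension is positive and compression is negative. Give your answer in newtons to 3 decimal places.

N=4 nodes, M=5 members, R=3 reactions → 2N=8, M+R=8
member 0 (0-1): L=1.1954, (cx,cy)=(0.6283,0.7780)
member 1 (0-2): L=1.6240, (cx,cy)=(1.0000,0.0000)
member 2 (1-2): L=1.2756, (cx,cy)=(0.6844,-0.7291)
member 3 (1-3): L=1.5490, (cx,cy)=(1.0000,0.0032)
member 4 (2-3): L=1.1538, (cx,cy)=(0.5859,0.8104)
solve A·x = −loads:
  F[0-1] = +571.1607 N (tension)
  F[0-2] = +3172.3330 N (tension)
  F[1-2] = -4743.2851 N (compression)
  F[1-3] = +15.6607 N (tension)
  F[2-3] = -126.3362 N (compression)
  Rx@0 = -3531.1700 N
  Ry@0 = -444.3654 N
  Ry@2 = +3560.6954 N

-126.336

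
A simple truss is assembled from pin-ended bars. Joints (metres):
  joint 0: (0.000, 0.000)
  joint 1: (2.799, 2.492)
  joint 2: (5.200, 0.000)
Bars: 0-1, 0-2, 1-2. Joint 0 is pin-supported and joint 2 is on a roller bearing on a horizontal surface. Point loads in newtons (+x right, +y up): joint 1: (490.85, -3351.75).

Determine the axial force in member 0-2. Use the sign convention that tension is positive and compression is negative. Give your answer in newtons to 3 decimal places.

1964.903

N=3 nodes, M=3 members, R=3 reactions → 2N=6, M+R=6
member 0 (0-1): L=3.7476, (cx,cy)=(0.7469,0.6650)
member 1 (0-2): L=5.2000, (cx,cy)=(1.0000,0.0000)
member 2 (1-2): L=3.4605, (cx,cy)=(0.6938,-0.7201)
solve A·x = −loads:
  F[0-1] = -1973.6164 N (compression)
  F[0-2] = +1964.9028 N (tension)
  F[1-2] = -2831.9411 N (compression)
  Rx@0 = -490.8500 N
  Ry@0 = +1312.3757 N
  Ry@2 = +2039.3743 N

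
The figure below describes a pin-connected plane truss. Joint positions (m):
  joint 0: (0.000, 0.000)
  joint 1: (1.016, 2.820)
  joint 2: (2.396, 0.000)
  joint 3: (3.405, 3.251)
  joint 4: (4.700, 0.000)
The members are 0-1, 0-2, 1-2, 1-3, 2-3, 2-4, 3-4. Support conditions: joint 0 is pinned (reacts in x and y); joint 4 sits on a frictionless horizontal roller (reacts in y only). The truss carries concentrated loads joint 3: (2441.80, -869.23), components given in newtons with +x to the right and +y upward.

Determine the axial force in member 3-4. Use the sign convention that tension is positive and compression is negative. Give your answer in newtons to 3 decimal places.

N=5 nodes, M=7 members, R=3 reactions → 2N=10, M+R=10
member 0 (0-1): L=2.9974, (cx,cy)=(0.3390,0.9408)
member 1 (0-2): L=2.3960, (cx,cy)=(1.0000,0.0000)
member 2 (1-2): L=3.1396, (cx,cy)=(0.4396,-0.8982)
member 3 (1-3): L=2.4276, (cx,cy)=(0.9841,0.1775)
member 4 (2-3): L=3.4040, (cx,cy)=(0.2964,0.9551)
member 5 (2-4): L=2.3040, (cx,cy)=(1.0000,0.0000)
member 6 (3-4): L=3.4994, (cx,cy)=(0.3701,-0.9290)
solve A·x = −loads:
  F[0-1] = +1540.7037 N (tension)
  F[0-2] = +1919.5696 N (tension)
  F[1-2] = -1386.4542 N (compression)
  F[1-3] = +1149.9192 N (tension)
  F[2-3] = +1303.9374 N (tension)
  F[2-4] = +923.6396 N (tension)
  F[3-4] = -2495.9183 N (compression)
  Rx@0 = -2441.8000 N
  Ry@0 = -1449.4976 N
  Ry@4 = +2318.7276 N

-2495.918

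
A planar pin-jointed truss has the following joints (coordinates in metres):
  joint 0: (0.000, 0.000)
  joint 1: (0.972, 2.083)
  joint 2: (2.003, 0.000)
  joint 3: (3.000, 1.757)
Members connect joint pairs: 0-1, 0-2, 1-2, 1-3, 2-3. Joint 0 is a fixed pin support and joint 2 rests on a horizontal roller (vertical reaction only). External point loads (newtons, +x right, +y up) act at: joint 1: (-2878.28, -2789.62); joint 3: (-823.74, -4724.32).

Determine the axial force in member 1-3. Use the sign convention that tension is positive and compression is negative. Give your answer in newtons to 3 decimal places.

N=4 nodes, M=5 members, R=3 reactions → 2N=8, M+R=8
member 0 (0-1): L=2.2986, (cx,cy)=(0.4229,0.9062)
member 1 (0-2): L=2.0030, (cx,cy)=(1.0000,0.0000)
member 2 (1-2): L=2.3242, (cx,cy)=(0.4436,-0.8962)
member 3 (1-3): L=2.0540, (cx,cy)=(0.9873,-0.1587)
member 4 (2-3): L=2.0202, (cx,cy)=(0.4935,0.8697)
solve A·x = −loads:
  F[0-1] = -3090.0213 N (compression)
  F[0-2] = -2395.3685 N (compression)
  F[1-2] = -293.4820 N (compression)
  F[1-3] = +1723.6634 N (tension)
  F[2-3] = -5117.3864 N (compression)
  Rx@0 = +3702.0200 N
  Ry@0 = +2800.1596 N
  Ry@2 = +4713.7804 N

1723.663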